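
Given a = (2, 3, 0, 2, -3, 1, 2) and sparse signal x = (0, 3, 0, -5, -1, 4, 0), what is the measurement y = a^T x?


Non-zero terms: ['3*3', '2*-5', '-3*-1', '1*4']
Products: [9, -10, 3, 4]
y = sum = 6.

6


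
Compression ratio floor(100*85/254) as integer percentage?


100*m/n = 100*85/254 ≈ 33.4646.
floor = 33.

33


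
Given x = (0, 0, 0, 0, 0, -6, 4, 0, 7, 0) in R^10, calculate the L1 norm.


Non-zero entries: [(5, -6), (6, 4), (8, 7)]
Absolute values: [6, 4, 7]
||x||_1 = sum = 17.

17


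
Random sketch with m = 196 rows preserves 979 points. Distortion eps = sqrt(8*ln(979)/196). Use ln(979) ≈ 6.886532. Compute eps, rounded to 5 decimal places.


ln(979) ≈ 6.886532.
8*ln(N)/m ≈ 8*6.886532/196 ≈ 0.28108294.
eps = sqrt(0.28108294) ≈ 0.5301726 ≈ 0.53017.

0.53017


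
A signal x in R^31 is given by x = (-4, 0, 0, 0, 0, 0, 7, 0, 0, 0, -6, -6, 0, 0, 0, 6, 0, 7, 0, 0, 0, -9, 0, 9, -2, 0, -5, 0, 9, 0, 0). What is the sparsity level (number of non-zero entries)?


Non-zero positions: [0, 6, 10, 11, 15, 17, 21, 23, 24, 26, 28].
Sparsity = 11.

11


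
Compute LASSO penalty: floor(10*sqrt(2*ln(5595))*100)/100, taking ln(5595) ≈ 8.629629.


ln(5595) ≈ 8.629629.
2*ln(n) ≈ 17.259258.
sqrt(2*ln(n)) ≈ sqrt(17.259258) ≈ 4.154426.
lambda ≈ 10*4.154426 = 41.54426.
floor(lambda*100)/100 = 41.54.

41.54


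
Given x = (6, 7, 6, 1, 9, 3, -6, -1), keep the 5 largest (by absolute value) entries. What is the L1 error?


Sorted |x_i| descending: [9, 7, 6, 6, 6, 3, 1, 1]
Keep top 5: [9, 7, 6, 6, 6]
Tail entries: [3, 1, 1]
L1 error = sum of tail = 5.

5


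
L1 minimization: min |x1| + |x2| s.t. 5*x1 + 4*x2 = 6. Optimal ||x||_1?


Axis intercepts:
  x1 = 6/5, x2 = 0: L1 = 6/5
  x1 = 0, x2 = 3/2: L1 = 3/2
x* = (6/5, 0)
||x*||_1 = 6/5.

6/5


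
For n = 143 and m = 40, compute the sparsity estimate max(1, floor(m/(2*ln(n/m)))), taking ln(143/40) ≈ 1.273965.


n/m = 143/40.
ln(n/m) ≈ 1.273965.
2*ln(n/m) ≈ 2.54793.
m/(2*ln(n/m)) ≈ 40/2.54793 ≈ 15.699.
floor = 15.
k_max = max(1, 15) = 15.

15


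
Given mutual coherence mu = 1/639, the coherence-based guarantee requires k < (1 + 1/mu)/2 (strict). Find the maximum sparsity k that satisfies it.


1/mu = 639.
1 + 1/mu = 640.
(1 + 1/mu)/2 = 320 is an integer and the inequality is strict, so k_max = 320 - 1 = 319.

319


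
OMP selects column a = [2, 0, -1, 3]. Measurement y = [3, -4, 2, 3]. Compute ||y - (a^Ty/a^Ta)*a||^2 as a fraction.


a^T a = 14.
a^T y = 13.
coeff = 13/14 = 13/14.
||r||^2 = 363/14.

363/14


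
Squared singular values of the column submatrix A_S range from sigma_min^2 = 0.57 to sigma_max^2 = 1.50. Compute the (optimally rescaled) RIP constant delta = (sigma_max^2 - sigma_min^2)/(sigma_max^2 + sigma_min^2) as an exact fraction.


lambda_max - lambda_min = 1.50 - 0.57 = 0.93.
lambda_max + lambda_min = 1.50 + 0.57 = 2.07.
delta = 0.93/2.07 = 93/207 = 31/69.

31/69


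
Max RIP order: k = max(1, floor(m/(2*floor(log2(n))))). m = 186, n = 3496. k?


floor(log2(3496)) = 11.
2*11 = 22.
m/(2*floor(log2(n))) = 186/22 ≈ 8.4545.
floor = 8.
k = max(1, 8) = 8.

8


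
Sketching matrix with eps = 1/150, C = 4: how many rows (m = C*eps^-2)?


1/eps = 150.
(1/eps)^2 = 22500.
m = 4*22500 = 90000.

90000


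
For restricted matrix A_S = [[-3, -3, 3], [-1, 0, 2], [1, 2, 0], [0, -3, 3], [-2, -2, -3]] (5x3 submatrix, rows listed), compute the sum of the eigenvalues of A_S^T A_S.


Sum of eigenvalues of A_S^T A_S = trace(A_S^T A_S) = sum of squared column norms of A_S.
A_S^T A_S diagonal: [15, 26, 31].
trace = 15 + 26 + 31 = 72.

72


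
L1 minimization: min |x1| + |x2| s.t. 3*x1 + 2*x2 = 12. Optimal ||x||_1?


Axis intercepts:
  x1 = 4, x2 = 0: L1 = 4
  x1 = 0, x2 = 6: L1 = 6
x* = (4, 0)
||x*||_1 = 4.

4


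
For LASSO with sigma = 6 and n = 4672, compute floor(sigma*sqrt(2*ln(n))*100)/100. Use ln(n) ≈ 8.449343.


ln(4672) ≈ 8.449343.
2*ln(n) ≈ 16.898686.
sqrt(2*ln(n)) ≈ sqrt(16.898686) ≈ 4.110801.
lambda ≈ 6*4.110801 = 24.664806.
floor(lambda*100)/100 = 24.66.

24.66


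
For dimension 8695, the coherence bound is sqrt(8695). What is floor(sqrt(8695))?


93^2 = 8649 <= 8695 < 8836 = 94^2, so 93 <= sqrt(8695) < 94.
floor(sqrt(8695)) = 93.

93


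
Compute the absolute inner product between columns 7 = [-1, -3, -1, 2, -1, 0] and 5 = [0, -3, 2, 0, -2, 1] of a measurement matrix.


Inner product: -1*0 + -3*-3 + -1*2 + 2*0 + -1*-2 + 0*1
Products: [0, 9, -2, 0, 2, 0]
Sum = 9.
|dot| = 9.

9


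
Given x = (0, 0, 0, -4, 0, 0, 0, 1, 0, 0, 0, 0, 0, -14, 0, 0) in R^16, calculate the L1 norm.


Non-zero entries: [(3, -4), (7, 1), (13, -14)]
Absolute values: [4, 1, 14]
||x||_1 = sum = 19.

19


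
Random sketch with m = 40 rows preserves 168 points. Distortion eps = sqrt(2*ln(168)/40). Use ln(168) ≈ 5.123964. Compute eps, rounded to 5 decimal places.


ln(168) ≈ 5.123964.
2*ln(N)/m ≈ 2*5.123964/40 ≈ 0.2561982.
eps = sqrt(0.2561982) ≈ 0.5061603 ≈ 0.50616.

0.50616


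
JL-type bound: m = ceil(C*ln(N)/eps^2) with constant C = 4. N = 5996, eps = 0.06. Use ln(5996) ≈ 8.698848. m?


ln(5996) ≈ 8.698848.
eps^2 = 0.06^2 = 0.0036.
C*ln(N)/eps^2 ≈ 4*8.698848/0.0036 ≈ 9665.3867.
m = ceil(9665.3867) = 9666.

9666


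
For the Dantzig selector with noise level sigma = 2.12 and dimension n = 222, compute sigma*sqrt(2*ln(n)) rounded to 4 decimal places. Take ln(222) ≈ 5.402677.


ln(222) ≈ 5.402677.
2*ln(n) ≈ 10.805354.
sqrt(2*ln(n)) ≈ sqrt(10.805354) ≈ 3.28715.
threshold ≈ 2.12*3.28715 = 6.968758 ≈ 6.9688.

6.9688


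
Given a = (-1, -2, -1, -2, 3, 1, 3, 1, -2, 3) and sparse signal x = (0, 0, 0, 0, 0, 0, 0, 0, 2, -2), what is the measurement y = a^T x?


Non-zero terms: ['-2*2', '3*-2']
Products: [-4, -6]
y = sum = -10.

-10


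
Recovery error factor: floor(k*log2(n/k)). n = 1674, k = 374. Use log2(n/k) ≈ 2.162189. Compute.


log2(n/k) = log2(1674/374) ≈ 2.162189.
k*log2(n/k) ≈ 374*2.162189 = 808.658686.
floor(808.658686) = 808.

808


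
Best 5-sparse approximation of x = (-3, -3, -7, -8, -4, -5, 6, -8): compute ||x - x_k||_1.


Sorted |x_i| descending: [8, 8, 7, 6, 5, 4, 3, 3]
Keep top 5: [8, 8, 7, 6, 5]
Tail entries: [4, 3, 3]
L1 error = sum of tail = 10.

10


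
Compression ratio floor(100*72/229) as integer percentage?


100*m/n = 100*72/229 ≈ 31.441.
floor = 31.

31


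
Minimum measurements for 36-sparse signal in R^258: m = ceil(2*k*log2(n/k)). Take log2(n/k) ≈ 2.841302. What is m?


log2(n/k) = log2(258/36) ≈ 2.841302.
2*k*log2(n/k) ≈ 2*36*2.841302 = 204.573744.
m = ceil(204.573744) = 205.

205


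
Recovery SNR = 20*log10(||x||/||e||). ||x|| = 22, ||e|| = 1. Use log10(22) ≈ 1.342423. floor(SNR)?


||x||/||e|| = 22/1 = 22.
log10(22) ≈ 1.342423.
20*log10(||x||/||e||) ≈ 20*1.342423 = 26.84846.
floor(26.84846) = 26.

26


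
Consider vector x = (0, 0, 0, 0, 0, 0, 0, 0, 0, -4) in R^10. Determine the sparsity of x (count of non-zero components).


Non-zero positions: [9].
Sparsity = 1.

1


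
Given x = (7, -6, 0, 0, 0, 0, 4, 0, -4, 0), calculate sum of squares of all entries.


Non-zero entries: [(0, 7), (1, -6), (6, 4), (8, -4)]
Squares: [49, 36, 16, 16]
||x||_2^2 = sum = 117.

117


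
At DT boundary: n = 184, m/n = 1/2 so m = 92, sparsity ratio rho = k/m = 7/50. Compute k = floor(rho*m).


m = 1/2*184 = 92.
rho = 7/50.
rho*m = 7/50*92 = 12.88.
k = floor(12.88) = 12.

12


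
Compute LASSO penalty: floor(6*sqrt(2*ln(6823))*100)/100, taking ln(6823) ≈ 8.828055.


ln(6823) ≈ 8.828055.
2*ln(n) ≈ 17.65611.
sqrt(2*ln(n)) ≈ sqrt(17.65611) ≈ 4.201917.
lambda ≈ 6*4.201917 = 25.211502.
floor(lambda*100)/100 = 25.21.

25.21


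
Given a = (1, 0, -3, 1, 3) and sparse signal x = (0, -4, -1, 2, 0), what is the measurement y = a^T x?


Non-zero terms: ['0*-4', '-3*-1', '1*2']
Products: [0, 3, 2]
y = sum = 5.

5


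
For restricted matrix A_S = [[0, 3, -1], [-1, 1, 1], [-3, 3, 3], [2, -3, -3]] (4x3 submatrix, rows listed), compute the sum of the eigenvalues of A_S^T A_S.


Sum of eigenvalues of A_S^T A_S = trace(A_S^T A_S) = sum of squared column norms of A_S.
A_S^T A_S diagonal: [14, 28, 20].
trace = 14 + 28 + 20 = 62.

62


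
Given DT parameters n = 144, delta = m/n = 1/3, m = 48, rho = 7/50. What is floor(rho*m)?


m = 1/3*144 = 48.
rho = 7/50.
rho*m = 7/50*48 = 6.72.
k = floor(6.72) = 6.

6


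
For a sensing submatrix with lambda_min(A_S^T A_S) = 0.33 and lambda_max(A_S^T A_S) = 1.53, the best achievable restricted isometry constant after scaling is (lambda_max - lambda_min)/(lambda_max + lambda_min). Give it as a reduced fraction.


lambda_max - lambda_min = 1.53 - 0.33 = 1.20.
lambda_max + lambda_min = 1.53 + 0.33 = 1.86.
delta = 1.20/1.86 = 120/186 = 20/31.

20/31


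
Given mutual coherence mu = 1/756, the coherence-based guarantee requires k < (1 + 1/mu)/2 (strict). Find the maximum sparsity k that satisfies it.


1/mu = 756.
1 + 1/mu = 757.
(1 + 1/mu)/2 = 378.5 is not an integer, so k_max = floor(378.5) = 378.

378


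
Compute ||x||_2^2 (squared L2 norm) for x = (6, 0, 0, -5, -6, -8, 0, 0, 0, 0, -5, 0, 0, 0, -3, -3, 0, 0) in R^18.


Non-zero entries: [(0, 6), (3, -5), (4, -6), (5, -8), (10, -5), (14, -3), (15, -3)]
Squares: [36, 25, 36, 64, 25, 9, 9]
||x||_2^2 = sum = 204.

204


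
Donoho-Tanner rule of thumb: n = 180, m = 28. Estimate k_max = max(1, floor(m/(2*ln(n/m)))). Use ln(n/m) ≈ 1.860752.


n/m = 180/28 = 45/7.
ln(n/m) ≈ 1.860752.
2*ln(n/m) ≈ 3.721504.
m/(2*ln(n/m)) ≈ 28/3.721504 ≈ 7.5238.
floor = 7.
k_max = max(1, 7) = 7.

7


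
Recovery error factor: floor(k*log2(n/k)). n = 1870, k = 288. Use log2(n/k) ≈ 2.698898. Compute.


log2(n/k) = log2(1870/288) ≈ 2.698898.
k*log2(n/k) ≈ 288*2.698898 = 777.282624.
floor(777.282624) = 777.

777


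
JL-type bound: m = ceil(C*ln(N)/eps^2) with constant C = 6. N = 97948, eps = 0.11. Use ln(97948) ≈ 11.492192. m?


ln(97948) ≈ 11.492192.
eps^2 = 0.11^2 = 0.0121.
C*ln(N)/eps^2 ≈ 6*11.492192/0.0121 ≈ 5698.6076.
m = ceil(5698.6076) = 5699.

5699


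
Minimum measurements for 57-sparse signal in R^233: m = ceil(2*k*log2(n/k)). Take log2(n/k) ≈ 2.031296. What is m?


log2(n/k) = log2(233/57) ≈ 2.031296.
2*k*log2(n/k) ≈ 2*57*2.031296 = 231.567744.
m = ceil(231.567744) = 232.

232


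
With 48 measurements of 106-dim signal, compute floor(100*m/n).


100*m/n = 100*48/106 ≈ 45.283.
floor = 45.

45


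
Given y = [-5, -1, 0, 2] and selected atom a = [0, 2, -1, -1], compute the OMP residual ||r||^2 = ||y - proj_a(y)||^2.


a^T a = 6.
a^T y = -4.
coeff = -4/6 = -2/3.
||r||^2 = 82/3.

82/3


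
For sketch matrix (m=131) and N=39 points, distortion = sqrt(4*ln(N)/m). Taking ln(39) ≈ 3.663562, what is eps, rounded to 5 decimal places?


ln(39) ≈ 3.663562.
4*ln(N)/m ≈ 4*3.663562/131 ≈ 0.11186449.
eps = sqrt(0.11186449) ≈ 0.3344615 ≈ 0.33446.

0.33446


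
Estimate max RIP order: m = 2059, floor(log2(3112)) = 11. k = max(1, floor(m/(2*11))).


floor(log2(3112)) = 11.
2*11 = 22.
m/(2*floor(log2(n))) = 2059/22 ≈ 93.5909.
floor = 93.
k = max(1, 93) = 93.

93


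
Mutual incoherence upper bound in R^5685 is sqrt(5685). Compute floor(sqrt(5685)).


75^2 = 5625 <= 5685 < 5776 = 76^2, so 75 <= sqrt(5685) < 76.
floor(sqrt(5685)) = 75.

75


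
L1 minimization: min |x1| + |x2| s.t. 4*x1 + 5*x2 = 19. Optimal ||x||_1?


Axis intercepts:
  x1 = 19/4, x2 = 0: L1 = 19/4
  x1 = 0, x2 = 19/5: L1 = 19/5
x* = (0, 19/5)
||x*||_1 = 19/5.

19/5


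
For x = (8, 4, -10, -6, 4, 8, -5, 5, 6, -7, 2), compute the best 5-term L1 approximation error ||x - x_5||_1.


Sorted |x_i| descending: [10, 8, 8, 7, 6, 6, 5, 5, 4, 4, 2]
Keep top 5: [10, 8, 8, 7, 6]
Tail entries: [6, 5, 5, 4, 4, 2]
L1 error = sum of tail = 26.

26


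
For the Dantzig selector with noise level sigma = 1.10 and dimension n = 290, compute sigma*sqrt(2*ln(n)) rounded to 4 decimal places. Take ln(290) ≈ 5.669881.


ln(290) ≈ 5.669881.
2*ln(n) ≈ 11.339762.
sqrt(2*ln(n)) ≈ sqrt(11.339762) ≈ 3.367456.
threshold ≈ 1.10*3.367456 = 3.7042016 ≈ 3.7042.

3.7042


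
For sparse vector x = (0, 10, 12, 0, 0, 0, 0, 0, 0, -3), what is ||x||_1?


Non-zero entries: [(1, 10), (2, 12), (9, -3)]
Absolute values: [10, 12, 3]
||x||_1 = sum = 25.

25


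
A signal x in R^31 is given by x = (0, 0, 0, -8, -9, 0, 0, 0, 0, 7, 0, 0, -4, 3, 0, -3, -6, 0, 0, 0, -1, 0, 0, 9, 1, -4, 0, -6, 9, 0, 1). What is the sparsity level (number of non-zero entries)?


Non-zero positions: [3, 4, 9, 12, 13, 15, 16, 20, 23, 24, 25, 27, 28, 30].
Sparsity = 14.

14


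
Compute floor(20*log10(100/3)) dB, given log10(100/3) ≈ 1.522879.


||x||/||e|| = 100/3.
log10(100/3) ≈ 1.522879.
20*log10(||x||/||e||) ≈ 20*1.522879 = 30.45758.
floor(30.45758) = 30.

30


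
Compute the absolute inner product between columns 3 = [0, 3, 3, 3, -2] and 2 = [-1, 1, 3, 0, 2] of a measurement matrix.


Inner product: 0*-1 + 3*1 + 3*3 + 3*0 + -2*2
Products: [0, 3, 9, 0, -4]
Sum = 8.
|dot| = 8.

8


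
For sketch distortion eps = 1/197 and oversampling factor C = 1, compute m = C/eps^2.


1/eps = 197.
(1/eps)^2 = 38809.
m = 1*38809 = 38809.

38809


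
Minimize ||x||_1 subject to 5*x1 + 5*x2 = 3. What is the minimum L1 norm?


Axis intercepts:
  x1 = 3/5, x2 = 0: L1 = 3/5
  x1 = 0, x2 = 3/5: L1 = 3/5
x* = (3/5, 0)
||x*||_1 = 3/5.

3/5


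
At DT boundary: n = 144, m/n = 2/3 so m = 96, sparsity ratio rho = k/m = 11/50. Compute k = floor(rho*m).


m = 2/3*144 = 96.
rho = 11/50.
rho*m = 11/50*96 = 21.12.
k = floor(21.12) = 21.

21


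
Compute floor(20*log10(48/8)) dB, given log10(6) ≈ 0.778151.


||x||/||e|| = 48/8 = 6.
log10(6) ≈ 0.778151.
20*log10(||x||/||e||) ≈ 20*0.778151 = 15.56302.
floor(15.56302) = 15.

15


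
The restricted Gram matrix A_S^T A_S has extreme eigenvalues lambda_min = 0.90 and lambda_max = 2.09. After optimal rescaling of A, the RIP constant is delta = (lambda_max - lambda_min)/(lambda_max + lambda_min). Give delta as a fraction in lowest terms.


lambda_max - lambda_min = 2.09 - 0.90 = 1.19.
lambda_max + lambda_min = 2.09 + 0.90 = 2.99.
delta = 1.19/2.99 = 119/299.

119/299


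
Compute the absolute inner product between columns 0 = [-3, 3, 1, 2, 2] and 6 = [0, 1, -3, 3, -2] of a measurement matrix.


Inner product: -3*0 + 3*1 + 1*-3 + 2*3 + 2*-2
Products: [0, 3, -3, 6, -4]
Sum = 2.
|dot| = 2.

2


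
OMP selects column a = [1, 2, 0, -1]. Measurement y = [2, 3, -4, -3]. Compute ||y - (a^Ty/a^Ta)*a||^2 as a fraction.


a^T a = 6.
a^T y = 11.
coeff = 11/6 = 11/6.
||r||^2 = 107/6.

107/6


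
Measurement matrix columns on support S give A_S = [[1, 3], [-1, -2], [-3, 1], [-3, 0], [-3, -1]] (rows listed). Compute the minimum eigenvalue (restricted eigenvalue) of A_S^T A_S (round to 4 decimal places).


A_S^T A_S = [[29, 5], [5, 15]].
trace = 44.
det = 410.
disc = trace^2 - 4*det = 1936 - 4*410 = 296.
sqrt(296) ≈ 17.204651.
lam_min = (44 - sqrt(296))/2 ≈ (44 - 17.204651)/2 = 13.3976745 ≈ 13.3977.

13.3977


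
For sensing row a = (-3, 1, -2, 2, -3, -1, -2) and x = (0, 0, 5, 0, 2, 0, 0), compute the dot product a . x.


Non-zero terms: ['-2*5', '-3*2']
Products: [-10, -6]
y = sum = -16.

-16


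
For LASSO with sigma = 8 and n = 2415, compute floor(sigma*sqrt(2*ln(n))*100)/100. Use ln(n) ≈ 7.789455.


ln(2415) ≈ 7.789455.
2*ln(n) ≈ 15.57891.
sqrt(2*ln(n)) ≈ sqrt(15.57891) ≈ 3.947013.
lambda ≈ 8*3.947013 = 31.576104.
floor(lambda*100)/100 = 31.57.

31.57


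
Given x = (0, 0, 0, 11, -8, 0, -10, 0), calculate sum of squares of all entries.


Non-zero entries: [(3, 11), (4, -8), (6, -10)]
Squares: [121, 64, 100]
||x||_2^2 = sum = 285.

285


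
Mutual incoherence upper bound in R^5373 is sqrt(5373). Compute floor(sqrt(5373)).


73^2 = 5329 <= 5373 < 5476 = 74^2, so 73 <= sqrt(5373) < 74.
floor(sqrt(5373)) = 73.

73


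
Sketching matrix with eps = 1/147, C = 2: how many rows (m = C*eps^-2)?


1/eps = 147.
(1/eps)^2 = 21609.
m = 2*21609 = 43218.

43218


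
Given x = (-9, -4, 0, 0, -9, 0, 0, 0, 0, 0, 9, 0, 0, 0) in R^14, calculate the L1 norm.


Non-zero entries: [(0, -9), (1, -4), (4, -9), (10, 9)]
Absolute values: [9, 4, 9, 9]
||x||_1 = sum = 31.

31


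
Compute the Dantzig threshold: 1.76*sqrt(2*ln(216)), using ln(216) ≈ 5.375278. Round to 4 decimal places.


ln(216) ≈ 5.375278.
2*ln(n) ≈ 10.750556.
sqrt(2*ln(n)) ≈ sqrt(10.750556) ≈ 3.278804.
threshold ≈ 1.76*3.278804 = 5.77069504 ≈ 5.7707.

5.7707


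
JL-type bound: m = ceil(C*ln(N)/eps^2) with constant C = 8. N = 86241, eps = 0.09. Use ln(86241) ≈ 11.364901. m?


ln(86241) ≈ 11.364901.
eps^2 = 0.09^2 = 0.0081.
C*ln(N)/eps^2 ≈ 8*11.364901/0.0081 ≈ 11224.5936.
m = ceil(11224.5936) = 11225.

11225


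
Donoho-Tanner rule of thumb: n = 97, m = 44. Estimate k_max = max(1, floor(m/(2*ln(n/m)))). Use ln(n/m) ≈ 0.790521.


n/m = 97/44.
ln(n/m) ≈ 0.790521.
2*ln(n/m) ≈ 1.581042.
m/(2*ln(n/m)) ≈ 44/1.581042 ≈ 27.8297.
floor = 27.
k_max = max(1, 27) = 27.

27


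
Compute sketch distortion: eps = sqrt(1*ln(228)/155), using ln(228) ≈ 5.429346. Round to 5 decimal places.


ln(228) ≈ 5.429346.
1*ln(N)/m ≈ 1*5.429346/155 ≈ 0.03502804.
eps = sqrt(0.03502804) ≈ 0.1871578 ≈ 0.18716.

0.18716


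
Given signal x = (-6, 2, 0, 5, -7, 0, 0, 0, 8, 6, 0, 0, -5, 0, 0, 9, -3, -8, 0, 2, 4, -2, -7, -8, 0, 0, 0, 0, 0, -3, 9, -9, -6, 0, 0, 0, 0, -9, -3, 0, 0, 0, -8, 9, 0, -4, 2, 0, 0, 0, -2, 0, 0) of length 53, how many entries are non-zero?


Non-zero positions: [0, 1, 3, 4, 8, 9, 12, 15, 16, 17, 19, 20, 21, 22, 23, 29, 30, 31, 32, 37, 38, 42, 43, 45, 46, 50].
Sparsity = 26.

26


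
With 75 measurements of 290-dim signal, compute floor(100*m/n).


100*m/n = 100*75/290 ≈ 25.8621.
floor = 25.

25


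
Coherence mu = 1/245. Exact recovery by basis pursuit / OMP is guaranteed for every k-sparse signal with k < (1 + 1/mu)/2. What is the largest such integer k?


1/mu = 245.
1 + 1/mu = 246.
(1 + 1/mu)/2 = 123 is an integer and the inequality is strict, so k_max = 123 - 1 = 122.

122


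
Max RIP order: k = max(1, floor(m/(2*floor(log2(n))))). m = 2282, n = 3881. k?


floor(log2(3881)) = 11.
2*11 = 22.
m/(2*floor(log2(n))) = 2282/22 ≈ 103.7273.
floor = 103.
k = max(1, 103) = 103.

103


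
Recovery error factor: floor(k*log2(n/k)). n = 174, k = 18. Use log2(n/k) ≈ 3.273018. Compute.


log2(n/k) = log2(174/18) ≈ 3.273018.
k*log2(n/k) ≈ 18*3.273018 = 58.914324.
floor(58.914324) = 58.

58


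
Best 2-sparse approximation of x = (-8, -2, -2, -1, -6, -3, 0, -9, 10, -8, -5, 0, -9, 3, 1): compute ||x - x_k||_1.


Sorted |x_i| descending: [10, 9, 9, 8, 8, 6, 5, 3, 3, 2, 2, 1, 1, 0, 0]
Keep top 2: [10, 9]
Tail entries: [9, 8, 8, 6, 5, 3, 3, 2, 2, 1, 1, 0, 0]
L1 error = sum of tail = 48.

48


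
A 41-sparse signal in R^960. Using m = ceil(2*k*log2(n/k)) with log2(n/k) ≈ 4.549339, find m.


log2(n/k) = log2(960/41) ≈ 4.549339.
2*k*log2(n/k) ≈ 2*41*4.549339 = 373.045798.
m = ceil(373.045798) = 374.

374


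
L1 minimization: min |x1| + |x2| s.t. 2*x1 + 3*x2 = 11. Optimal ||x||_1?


Axis intercepts:
  x1 = 11/2, x2 = 0: L1 = 11/2
  x1 = 0, x2 = 11/3: L1 = 11/3
x* = (0, 11/3)
||x*||_1 = 11/3.

11/3


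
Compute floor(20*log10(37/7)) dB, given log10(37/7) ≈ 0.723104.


||x||/||e|| = 37/7.
log10(37/7) ≈ 0.723104.
20*log10(||x||/||e||) ≈ 20*0.723104 = 14.46208.
floor(14.46208) = 14.

14


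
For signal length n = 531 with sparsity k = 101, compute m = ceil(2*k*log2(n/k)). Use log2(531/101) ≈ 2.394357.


log2(n/k) = log2(531/101) ≈ 2.394357.
2*k*log2(n/k) ≈ 2*101*2.394357 = 483.660114.
m = ceil(483.660114) = 484.

484


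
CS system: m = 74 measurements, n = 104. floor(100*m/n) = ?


100*m/n = 100*74/104 ≈ 71.1538.
floor = 71.

71


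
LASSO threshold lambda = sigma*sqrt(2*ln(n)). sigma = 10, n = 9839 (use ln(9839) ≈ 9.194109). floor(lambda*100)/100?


ln(9839) ≈ 9.194109.
2*ln(n) ≈ 18.388218.
sqrt(2*ln(n)) ≈ sqrt(18.388218) ≈ 4.288149.
lambda ≈ 10*4.288149 = 42.88149.
floor(lambda*100)/100 = 42.88.

42.88


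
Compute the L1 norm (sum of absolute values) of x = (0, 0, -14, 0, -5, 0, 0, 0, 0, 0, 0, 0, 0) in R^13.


Non-zero entries: [(2, -14), (4, -5)]
Absolute values: [14, 5]
||x||_1 = sum = 19.

19


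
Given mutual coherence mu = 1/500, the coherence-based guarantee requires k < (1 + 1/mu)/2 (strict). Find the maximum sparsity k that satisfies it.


1/mu = 500.
1 + 1/mu = 501.
(1 + 1/mu)/2 = 250.5 is not an integer, so k_max = floor(250.5) = 250.

250


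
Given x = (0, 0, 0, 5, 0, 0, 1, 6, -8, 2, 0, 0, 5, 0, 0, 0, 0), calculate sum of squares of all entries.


Non-zero entries: [(3, 5), (6, 1), (7, 6), (8, -8), (9, 2), (12, 5)]
Squares: [25, 1, 36, 64, 4, 25]
||x||_2^2 = sum = 155.

155


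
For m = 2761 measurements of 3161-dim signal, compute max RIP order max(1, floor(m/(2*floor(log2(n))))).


floor(log2(3161)) = 11.
2*11 = 22.
m/(2*floor(log2(n))) = 2761/22 ≈ 125.5.
floor = 125.
k = max(1, 125) = 125.

125


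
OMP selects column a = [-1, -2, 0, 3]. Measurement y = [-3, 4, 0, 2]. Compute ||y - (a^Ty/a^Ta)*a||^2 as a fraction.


a^T a = 14.
a^T y = 1.
coeff = 1/14 = 1/14.
||r||^2 = 405/14.

405/14


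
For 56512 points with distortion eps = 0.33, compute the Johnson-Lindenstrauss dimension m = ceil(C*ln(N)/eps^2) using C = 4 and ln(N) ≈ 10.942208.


ln(56512) ≈ 10.942208.
eps^2 = 0.33^2 = 0.1089.
C*ln(N)/eps^2 ≈ 4*10.942208/0.1089 ≈ 401.9176.
m = ceil(401.9176) = 402.

402


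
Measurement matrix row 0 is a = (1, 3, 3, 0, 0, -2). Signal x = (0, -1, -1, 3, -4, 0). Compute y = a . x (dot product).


Non-zero terms: ['3*-1', '3*-1', '0*3', '0*-4']
Products: [-3, -3, 0, 0]
y = sum = -6.

-6


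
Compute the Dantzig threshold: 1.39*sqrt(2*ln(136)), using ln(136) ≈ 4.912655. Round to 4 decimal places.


ln(136) ≈ 4.912655.
2*ln(n) ≈ 9.82531.
sqrt(2*ln(n)) ≈ sqrt(9.82531) ≈ 3.134535.
threshold ≈ 1.39*3.134535 = 4.35700365 ≈ 4.3570.

4.3570


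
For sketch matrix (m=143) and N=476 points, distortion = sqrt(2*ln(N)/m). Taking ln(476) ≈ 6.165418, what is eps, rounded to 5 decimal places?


ln(476) ≈ 6.165418.
2*ln(N)/m ≈ 2*6.165418/143 ≈ 0.08622962.
eps = sqrt(0.08622962) ≈ 0.2936488 ≈ 0.29365.

0.29365


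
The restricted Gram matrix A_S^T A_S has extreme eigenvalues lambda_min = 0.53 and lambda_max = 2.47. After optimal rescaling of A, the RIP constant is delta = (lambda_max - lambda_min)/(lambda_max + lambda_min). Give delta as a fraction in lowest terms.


lambda_max - lambda_min = 2.47 - 0.53 = 1.94.
lambda_max + lambda_min = 2.47 + 0.53 = 3.00.
delta = 1.94/3.00 = 194/300 = 97/150.

97/150


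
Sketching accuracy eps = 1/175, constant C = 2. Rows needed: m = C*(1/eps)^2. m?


1/eps = 175.
(1/eps)^2 = 30625.
m = 2*30625 = 61250.

61250


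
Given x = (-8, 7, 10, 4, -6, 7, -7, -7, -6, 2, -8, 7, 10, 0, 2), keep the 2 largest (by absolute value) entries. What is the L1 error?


Sorted |x_i| descending: [10, 10, 8, 8, 7, 7, 7, 7, 7, 6, 6, 4, 2, 2, 0]
Keep top 2: [10, 10]
Tail entries: [8, 8, 7, 7, 7, 7, 7, 6, 6, 4, 2, 2, 0]
L1 error = sum of tail = 71.

71


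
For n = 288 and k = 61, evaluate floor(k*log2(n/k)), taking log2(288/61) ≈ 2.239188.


log2(n/k) = log2(288/61) ≈ 2.239188.
k*log2(n/k) ≈ 61*2.239188 = 136.590468.
floor(136.590468) = 136.

136


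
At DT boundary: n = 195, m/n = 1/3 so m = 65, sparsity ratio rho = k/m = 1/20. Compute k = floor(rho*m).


m = 1/3*195 = 65.
rho = 1/20.
rho*m = 1/20*65 = 3.25.
k = floor(3.25) = 3.

3


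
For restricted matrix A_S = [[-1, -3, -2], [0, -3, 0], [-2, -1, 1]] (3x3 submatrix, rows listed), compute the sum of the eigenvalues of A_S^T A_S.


Sum of eigenvalues of A_S^T A_S = trace(A_S^T A_S) = sum of squared column norms of A_S.
A_S^T A_S diagonal: [5, 19, 5].
trace = 5 + 19 + 5 = 29.

29


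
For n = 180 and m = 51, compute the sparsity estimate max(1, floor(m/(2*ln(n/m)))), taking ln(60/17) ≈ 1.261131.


n/m = 180/51 = 60/17.
ln(n/m) ≈ 1.261131.
2*ln(n/m) ≈ 2.522262.
m/(2*ln(n/m)) ≈ 51/2.522262 ≈ 20.2199.
floor = 20.
k_max = max(1, 20) = 20.

20


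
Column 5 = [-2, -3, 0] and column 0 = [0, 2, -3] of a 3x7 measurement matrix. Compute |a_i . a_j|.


Inner product: -2*0 + -3*2 + 0*-3
Products: [0, -6, 0]
Sum = -6.
|dot| = 6.

6


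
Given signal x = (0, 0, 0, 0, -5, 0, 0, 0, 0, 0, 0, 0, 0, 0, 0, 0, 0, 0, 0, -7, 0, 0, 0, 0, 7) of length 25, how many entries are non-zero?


Non-zero positions: [4, 19, 24].
Sparsity = 3.

3


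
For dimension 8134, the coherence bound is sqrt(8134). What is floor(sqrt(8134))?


90^2 = 8100 <= 8134 < 8281 = 91^2, so 90 <= sqrt(8134) < 91.
floor(sqrt(8134)) = 90.

90


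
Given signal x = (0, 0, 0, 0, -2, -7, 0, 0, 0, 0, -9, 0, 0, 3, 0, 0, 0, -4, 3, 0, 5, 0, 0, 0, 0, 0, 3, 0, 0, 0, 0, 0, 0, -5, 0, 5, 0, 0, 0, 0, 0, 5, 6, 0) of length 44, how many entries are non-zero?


Non-zero positions: [4, 5, 10, 13, 17, 18, 20, 26, 33, 35, 41, 42].
Sparsity = 12.

12


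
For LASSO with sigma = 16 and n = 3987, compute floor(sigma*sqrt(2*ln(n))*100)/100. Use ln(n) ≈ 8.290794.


ln(3987) ≈ 8.290794.
2*ln(n) ≈ 16.581588.
sqrt(2*ln(n)) ≈ sqrt(16.581588) ≈ 4.07205.
lambda ≈ 16*4.07205 = 65.1528.
floor(lambda*100)/100 = 65.15.

65.15


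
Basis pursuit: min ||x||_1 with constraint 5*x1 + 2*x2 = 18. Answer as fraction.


Axis intercepts:
  x1 = 18/5, x2 = 0: L1 = 18/5
  x1 = 0, x2 = 9: L1 = 9
x* = (18/5, 0)
||x*||_1 = 18/5.

18/5


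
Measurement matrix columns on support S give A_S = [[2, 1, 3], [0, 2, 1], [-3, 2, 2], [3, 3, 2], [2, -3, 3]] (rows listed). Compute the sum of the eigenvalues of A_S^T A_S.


Sum of eigenvalues of A_S^T A_S = trace(A_S^T A_S) = sum of squared column norms of A_S.
A_S^T A_S diagonal: [26, 27, 27].
trace = 26 + 27 + 27 = 80.

80


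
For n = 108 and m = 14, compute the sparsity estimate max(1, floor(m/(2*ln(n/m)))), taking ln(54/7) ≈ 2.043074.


n/m = 108/14 = 54/7.
ln(n/m) ≈ 2.043074.
2*ln(n/m) ≈ 4.086148.
m/(2*ln(n/m)) ≈ 14/4.086148 ≈ 3.4262.
floor = 3.
k_max = max(1, 3) = 3.

3


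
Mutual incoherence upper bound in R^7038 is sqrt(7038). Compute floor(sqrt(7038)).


83^2 = 6889 <= 7038 < 7056 = 84^2, so 83 <= sqrt(7038) < 84.
floor(sqrt(7038)) = 83.

83


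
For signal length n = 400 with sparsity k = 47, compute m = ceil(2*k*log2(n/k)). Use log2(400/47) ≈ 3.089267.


log2(n/k) = log2(400/47) ≈ 3.089267.
2*k*log2(n/k) ≈ 2*47*3.089267 = 290.391098.
m = ceil(290.391098) = 291.

291


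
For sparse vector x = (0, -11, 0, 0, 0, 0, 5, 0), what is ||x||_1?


Non-zero entries: [(1, -11), (6, 5)]
Absolute values: [11, 5]
||x||_1 = sum = 16.

16


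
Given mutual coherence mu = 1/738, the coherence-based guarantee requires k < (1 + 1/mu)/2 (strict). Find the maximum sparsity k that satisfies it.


1/mu = 738.
1 + 1/mu = 739.
(1 + 1/mu)/2 = 369.5 is not an integer, so k_max = floor(369.5) = 369.

369


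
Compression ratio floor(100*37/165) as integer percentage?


100*m/n = 100*37/165 ≈ 22.4242.
floor = 22.

22


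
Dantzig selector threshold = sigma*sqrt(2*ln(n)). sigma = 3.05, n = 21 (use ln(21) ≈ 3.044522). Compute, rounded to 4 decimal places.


ln(21) ≈ 3.044522.
2*ln(n) ≈ 6.089044.
sqrt(2*ln(n)) ≈ sqrt(6.089044) ≈ 2.467599.
threshold ≈ 3.05*2.467599 = 7.52617695 ≈ 7.5262.

7.5262


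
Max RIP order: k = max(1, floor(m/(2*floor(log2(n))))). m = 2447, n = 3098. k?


floor(log2(3098)) = 11.
2*11 = 22.
m/(2*floor(log2(n))) = 2447/22 ≈ 111.2273.
floor = 111.
k = max(1, 111) = 111.

111


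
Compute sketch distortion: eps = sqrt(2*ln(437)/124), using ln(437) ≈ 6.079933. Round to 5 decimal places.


ln(437) ≈ 6.079933.
2*ln(N)/m ≈ 2*6.079933/124 ≈ 0.09806344.
eps = sqrt(0.09806344) ≈ 0.3131508 ≈ 0.31315.

0.31315


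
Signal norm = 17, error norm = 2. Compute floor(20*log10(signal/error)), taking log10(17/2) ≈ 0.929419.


||x||/||e|| = 17/2.
log10(17/2) ≈ 0.929419.
20*log10(||x||/||e||) ≈ 20*0.929419 = 18.58838.
floor(18.58838) = 18.

18


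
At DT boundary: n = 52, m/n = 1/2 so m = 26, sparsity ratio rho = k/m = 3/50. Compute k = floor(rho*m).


m = 1/2*52 = 26.
rho = 3/50.
rho*m = 3/50*26 = 1.56.
k = floor(1.56) = 1.

1


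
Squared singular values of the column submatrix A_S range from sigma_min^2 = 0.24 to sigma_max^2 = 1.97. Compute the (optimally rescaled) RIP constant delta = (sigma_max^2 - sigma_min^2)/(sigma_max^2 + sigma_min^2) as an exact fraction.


lambda_max - lambda_min = 1.97 - 0.24 = 1.73.
lambda_max + lambda_min = 1.97 + 0.24 = 2.21.
delta = 1.73/2.21 = 173/221.

173/221


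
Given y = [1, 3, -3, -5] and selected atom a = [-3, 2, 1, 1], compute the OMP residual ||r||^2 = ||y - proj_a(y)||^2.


a^T a = 15.
a^T y = -5.
coeff = -5/15 = -1/3.
||r||^2 = 127/3.

127/3


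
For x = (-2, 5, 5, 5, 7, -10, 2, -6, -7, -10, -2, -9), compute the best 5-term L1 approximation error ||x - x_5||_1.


Sorted |x_i| descending: [10, 10, 9, 7, 7, 6, 5, 5, 5, 2, 2, 2]
Keep top 5: [10, 10, 9, 7, 7]
Tail entries: [6, 5, 5, 5, 2, 2, 2]
L1 error = sum of tail = 27.

27


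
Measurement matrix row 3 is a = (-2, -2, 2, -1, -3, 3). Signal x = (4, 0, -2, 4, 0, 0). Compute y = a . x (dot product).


Non-zero terms: ['-2*4', '2*-2', '-1*4']
Products: [-8, -4, -4]
y = sum = -16.

-16


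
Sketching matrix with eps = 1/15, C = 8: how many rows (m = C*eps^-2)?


1/eps = 15.
(1/eps)^2 = 225.
m = 8*225 = 1800.

1800


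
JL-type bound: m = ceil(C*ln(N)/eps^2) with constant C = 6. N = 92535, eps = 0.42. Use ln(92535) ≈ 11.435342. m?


ln(92535) ≈ 11.435342.
eps^2 = 0.42^2 = 0.1764.
C*ln(N)/eps^2 ≈ 6*11.435342/0.1764 ≈ 388.9572.
m = ceil(388.9572) = 389.

389


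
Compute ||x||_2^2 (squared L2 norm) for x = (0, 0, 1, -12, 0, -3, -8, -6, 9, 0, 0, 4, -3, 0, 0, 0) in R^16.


Non-zero entries: [(2, 1), (3, -12), (5, -3), (6, -8), (7, -6), (8, 9), (11, 4), (12, -3)]
Squares: [1, 144, 9, 64, 36, 81, 16, 9]
||x||_2^2 = sum = 360.

360


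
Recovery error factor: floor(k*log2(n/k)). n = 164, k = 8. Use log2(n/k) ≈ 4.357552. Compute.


log2(n/k) = log2(164/8) ≈ 4.357552.
k*log2(n/k) ≈ 8*4.357552 = 34.860416.
floor(34.860416) = 34.

34


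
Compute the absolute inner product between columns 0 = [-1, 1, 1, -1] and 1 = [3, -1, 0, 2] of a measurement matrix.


Inner product: -1*3 + 1*-1 + 1*0 + -1*2
Products: [-3, -1, 0, -2]
Sum = -6.
|dot| = 6.

6


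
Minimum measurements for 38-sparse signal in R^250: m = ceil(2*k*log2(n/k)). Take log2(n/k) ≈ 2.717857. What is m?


log2(n/k) = log2(250/38) ≈ 2.717857.
2*k*log2(n/k) ≈ 2*38*2.717857 = 206.557132.
m = ceil(206.557132) = 207.

207


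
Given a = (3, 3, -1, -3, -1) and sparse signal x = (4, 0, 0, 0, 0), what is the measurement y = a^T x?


Non-zero terms: ['3*4']
Products: [12]
y = sum = 12.

12


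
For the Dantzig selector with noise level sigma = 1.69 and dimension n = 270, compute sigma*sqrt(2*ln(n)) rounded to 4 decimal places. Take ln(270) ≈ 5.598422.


ln(270) ≈ 5.598422.
2*ln(n) ≈ 11.196844.
sqrt(2*ln(n)) ≈ sqrt(11.196844) ≈ 3.346169.
threshold ≈ 1.69*3.346169 = 5.65502561 ≈ 5.6550.

5.6550


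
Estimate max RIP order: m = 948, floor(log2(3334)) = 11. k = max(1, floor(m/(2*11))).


floor(log2(3334)) = 11.
2*11 = 22.
m/(2*floor(log2(n))) = 948/22 ≈ 43.0909.
floor = 43.
k = max(1, 43) = 43.

43


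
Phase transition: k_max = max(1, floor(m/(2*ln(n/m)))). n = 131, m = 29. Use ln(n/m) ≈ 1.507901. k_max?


n/m = 131/29.
ln(n/m) ≈ 1.507901.
2*ln(n/m) ≈ 3.015802.
m/(2*ln(n/m)) ≈ 29/3.015802 ≈ 9.616.
floor = 9.
k_max = max(1, 9) = 9.

9


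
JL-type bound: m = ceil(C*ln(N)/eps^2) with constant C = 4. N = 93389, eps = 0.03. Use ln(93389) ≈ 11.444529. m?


ln(93389) ≈ 11.444529.
eps^2 = 0.03^2 = 0.0009.
C*ln(N)/eps^2 ≈ 4*11.444529/0.0009 ≈ 50864.5733.
m = ceil(50864.5733) = 50865.

50865


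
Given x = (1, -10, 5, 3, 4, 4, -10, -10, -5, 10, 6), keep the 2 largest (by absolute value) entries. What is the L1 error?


Sorted |x_i| descending: [10, 10, 10, 10, 6, 5, 5, 4, 4, 3, 1]
Keep top 2: [10, 10]
Tail entries: [10, 10, 6, 5, 5, 4, 4, 3, 1]
L1 error = sum of tail = 48.

48


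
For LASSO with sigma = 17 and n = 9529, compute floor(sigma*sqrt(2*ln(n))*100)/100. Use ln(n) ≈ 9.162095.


ln(9529) ≈ 9.162095.
2*ln(n) ≈ 18.32419.
sqrt(2*ln(n)) ≈ sqrt(18.32419) ≈ 4.280676.
lambda ≈ 17*4.280676 = 72.771492.
floor(lambda*100)/100 = 72.77.

72.77


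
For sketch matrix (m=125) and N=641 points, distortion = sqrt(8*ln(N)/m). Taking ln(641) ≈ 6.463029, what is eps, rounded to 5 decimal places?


ln(641) ≈ 6.463029.
8*ln(N)/m ≈ 8*6.463029/125 ≈ 0.41363386.
eps = sqrt(0.41363386) ≈ 0.6431437 ≈ 0.64314.

0.64314


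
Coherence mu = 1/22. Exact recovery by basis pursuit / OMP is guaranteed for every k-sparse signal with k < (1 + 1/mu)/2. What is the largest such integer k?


1/mu = 22.
1 + 1/mu = 23.
(1 + 1/mu)/2 = 11.5 is not an integer, so k_max = floor(11.5) = 11.

11


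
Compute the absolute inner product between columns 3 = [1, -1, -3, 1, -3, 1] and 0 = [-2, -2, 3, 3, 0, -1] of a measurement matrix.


Inner product: 1*-2 + -1*-2 + -3*3 + 1*3 + -3*0 + 1*-1
Products: [-2, 2, -9, 3, 0, -1]
Sum = -7.
|dot| = 7.

7


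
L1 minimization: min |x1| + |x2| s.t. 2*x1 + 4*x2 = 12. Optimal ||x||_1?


Axis intercepts:
  x1 = 6, x2 = 0: L1 = 6
  x1 = 0, x2 = 3: L1 = 3
x* = (0, 3)
||x*||_1 = 3.

3


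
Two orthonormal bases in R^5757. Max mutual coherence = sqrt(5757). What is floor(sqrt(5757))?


75^2 = 5625 <= 5757 < 5776 = 76^2, so 75 <= sqrt(5757) < 76.
floor(sqrt(5757)) = 75.

75


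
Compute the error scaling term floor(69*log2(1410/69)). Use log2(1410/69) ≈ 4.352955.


log2(n/k) = log2(1410/69) ≈ 4.352955.
k*log2(n/k) ≈ 69*4.352955 = 300.353895.
floor(300.353895) = 300.

300


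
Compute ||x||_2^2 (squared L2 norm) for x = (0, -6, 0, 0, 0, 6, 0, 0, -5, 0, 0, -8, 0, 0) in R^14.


Non-zero entries: [(1, -6), (5, 6), (8, -5), (11, -8)]
Squares: [36, 36, 25, 64]
||x||_2^2 = sum = 161.

161


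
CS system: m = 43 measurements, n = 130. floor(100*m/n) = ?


100*m/n = 100*43/130 ≈ 33.0769.
floor = 33.

33


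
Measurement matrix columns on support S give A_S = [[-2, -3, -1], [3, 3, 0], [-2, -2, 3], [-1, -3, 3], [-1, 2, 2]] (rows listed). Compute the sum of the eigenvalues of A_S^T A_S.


Sum of eigenvalues of A_S^T A_S = trace(A_S^T A_S) = sum of squared column norms of A_S.
A_S^T A_S diagonal: [19, 35, 23].
trace = 19 + 35 + 23 = 77.

77


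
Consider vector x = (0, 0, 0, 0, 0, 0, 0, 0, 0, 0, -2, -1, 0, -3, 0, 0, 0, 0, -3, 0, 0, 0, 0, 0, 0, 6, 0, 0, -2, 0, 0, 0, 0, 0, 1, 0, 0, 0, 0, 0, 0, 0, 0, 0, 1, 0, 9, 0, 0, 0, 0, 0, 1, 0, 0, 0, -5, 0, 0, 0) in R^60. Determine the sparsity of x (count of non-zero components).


Non-zero positions: [10, 11, 13, 18, 25, 28, 34, 44, 46, 52, 56].
Sparsity = 11.

11


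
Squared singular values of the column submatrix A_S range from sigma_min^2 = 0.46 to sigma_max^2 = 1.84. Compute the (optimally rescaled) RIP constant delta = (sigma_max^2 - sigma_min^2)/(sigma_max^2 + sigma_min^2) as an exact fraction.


lambda_max - lambda_min = 1.84 - 0.46 = 1.38.
lambda_max + lambda_min = 1.84 + 0.46 = 2.30.
delta = 1.38/2.30 = 138/230 = 3/5.

3/5


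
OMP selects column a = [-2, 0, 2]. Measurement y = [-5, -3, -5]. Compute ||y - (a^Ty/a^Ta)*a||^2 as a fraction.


a^T a = 8.
a^T y = 0.
coeff = 0/8 = 0.
||r||^2 = 59.

59


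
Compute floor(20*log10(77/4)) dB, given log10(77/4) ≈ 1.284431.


||x||/||e|| = 77/4.
log10(77/4) ≈ 1.284431.
20*log10(||x||/||e||) ≈ 20*1.284431 = 25.68862.
floor(25.68862) = 25.

25


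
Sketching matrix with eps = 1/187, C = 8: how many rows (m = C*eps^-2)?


1/eps = 187.
(1/eps)^2 = 34969.
m = 8*34969 = 279752.

279752


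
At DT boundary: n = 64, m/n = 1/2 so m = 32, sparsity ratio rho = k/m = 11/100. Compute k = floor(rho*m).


m = 1/2*64 = 32.
rho = 11/100.
rho*m = 11/100*32 = 3.52.
k = floor(3.52) = 3.

3


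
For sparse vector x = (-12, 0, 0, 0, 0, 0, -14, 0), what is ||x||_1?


Non-zero entries: [(0, -12), (6, -14)]
Absolute values: [12, 14]
||x||_1 = sum = 26.

26


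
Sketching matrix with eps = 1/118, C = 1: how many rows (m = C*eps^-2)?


1/eps = 118.
(1/eps)^2 = 13924.
m = 1*13924 = 13924.

13924


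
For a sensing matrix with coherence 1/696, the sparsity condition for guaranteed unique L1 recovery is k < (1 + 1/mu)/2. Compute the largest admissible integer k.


1/mu = 696.
1 + 1/mu = 697.
(1 + 1/mu)/2 = 348.5 is not an integer, so k_max = floor(348.5) = 348.

348


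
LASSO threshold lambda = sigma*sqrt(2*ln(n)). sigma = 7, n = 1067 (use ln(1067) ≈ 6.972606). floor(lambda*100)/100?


ln(1067) ≈ 6.972606.
2*ln(n) ≈ 13.945212.
sqrt(2*ln(n)) ≈ sqrt(13.945212) ≈ 3.734329.
lambda ≈ 7*3.734329 = 26.140303.
floor(lambda*100)/100 = 26.14.

26.14


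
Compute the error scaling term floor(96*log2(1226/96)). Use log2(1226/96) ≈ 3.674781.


log2(n/k) = log2(1226/96) ≈ 3.674781.
k*log2(n/k) ≈ 96*3.674781 = 352.778976.
floor(352.778976) = 352.

352


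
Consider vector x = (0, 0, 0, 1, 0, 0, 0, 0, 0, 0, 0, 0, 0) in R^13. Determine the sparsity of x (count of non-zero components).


Non-zero positions: [3].
Sparsity = 1.

1


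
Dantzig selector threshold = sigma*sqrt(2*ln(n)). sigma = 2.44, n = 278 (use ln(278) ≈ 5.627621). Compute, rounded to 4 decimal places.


ln(278) ≈ 5.627621.
2*ln(n) ≈ 11.255242.
sqrt(2*ln(n)) ≈ sqrt(11.255242) ≈ 3.354883.
threshold ≈ 2.44*3.354883 = 8.18591452 ≈ 8.1859.

8.1859


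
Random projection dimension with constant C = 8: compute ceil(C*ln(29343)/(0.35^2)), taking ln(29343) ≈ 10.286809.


ln(29343) ≈ 10.286809.
eps^2 = 0.35^2 = 0.1225.
C*ln(N)/eps^2 ≈ 8*10.286809/0.1225 ≈ 671.7916.
m = ceil(671.7916) = 672.

672


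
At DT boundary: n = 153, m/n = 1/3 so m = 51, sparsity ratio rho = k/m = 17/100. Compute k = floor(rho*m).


m = 1/3*153 = 51.
rho = 17/100.
rho*m = 17/100*51 = 8.67.
k = floor(8.67) = 8.

8


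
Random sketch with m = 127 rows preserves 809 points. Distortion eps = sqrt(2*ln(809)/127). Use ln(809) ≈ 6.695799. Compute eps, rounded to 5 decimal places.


ln(809) ≈ 6.695799.
2*ln(N)/m ≈ 2*6.695799/127 ≈ 0.10544565.
eps = sqrt(0.10544565) ≈ 0.324724 ≈ 0.32472.

0.32472


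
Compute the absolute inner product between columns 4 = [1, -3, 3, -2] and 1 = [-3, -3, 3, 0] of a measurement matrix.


Inner product: 1*-3 + -3*-3 + 3*3 + -2*0
Products: [-3, 9, 9, 0]
Sum = 15.
|dot| = 15.

15


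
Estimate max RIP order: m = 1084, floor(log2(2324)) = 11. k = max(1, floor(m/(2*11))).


floor(log2(2324)) = 11.
2*11 = 22.
m/(2*floor(log2(n))) = 1084/22 ≈ 49.2727.
floor = 49.
k = max(1, 49) = 49.

49


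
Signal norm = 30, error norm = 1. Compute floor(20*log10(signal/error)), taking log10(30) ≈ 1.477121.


||x||/||e|| = 30/1 = 30.
log10(30) ≈ 1.477121.
20*log10(||x||/||e||) ≈ 20*1.477121 = 29.54242.
floor(29.54242) = 29.

29


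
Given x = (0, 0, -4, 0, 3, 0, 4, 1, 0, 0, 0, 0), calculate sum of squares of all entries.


Non-zero entries: [(2, -4), (4, 3), (6, 4), (7, 1)]
Squares: [16, 9, 16, 1]
||x||_2^2 = sum = 42.

42


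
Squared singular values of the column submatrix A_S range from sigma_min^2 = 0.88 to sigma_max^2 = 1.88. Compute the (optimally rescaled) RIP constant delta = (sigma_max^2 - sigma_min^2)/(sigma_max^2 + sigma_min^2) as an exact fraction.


lambda_max - lambda_min = 1.88 - 0.88 = 1.00.
lambda_max + lambda_min = 1.88 + 0.88 = 2.76.
delta = 1.00/2.76 = 100/276 = 25/69.

25/69
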